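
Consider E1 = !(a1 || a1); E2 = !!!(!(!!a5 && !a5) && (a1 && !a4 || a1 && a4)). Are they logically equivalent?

Yes

E1: !(a1 || a1)
    = !a1   [idempotence]
E2: !!!(!(!!a5 && !a5) && (a1 && !a4 || a1 && a4))
    = !!!(!(!!a5 && !a5) && a1)   [distribution]
    = !!!((!a5 || a5) && a1)   [De Morgan]
    = !!!a1   [complement / identity]
    = !a1   [double negation]
Both reduce to !a1, so they are equivalent.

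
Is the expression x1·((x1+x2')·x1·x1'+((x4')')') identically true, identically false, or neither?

neither

x1·((x1+x2')·x1·x1'+((x4')')')
= x1·((x1+x2')·x1·x1'+x4')
= x1·(x1·x1'+x4')
= x1·x4'
This depends on x1, x4, so it is not a constant.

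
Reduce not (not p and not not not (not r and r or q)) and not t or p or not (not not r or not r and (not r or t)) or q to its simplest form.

not (not p and not not not (not r and r or q)) and not t or p or not (not not r or not r and (not r or t)) or q
= not (not p and not not not (not r and r or q)) and not t or p or not (not not r or not r) or q   (absorption)
= not (not p and not (not r and r or q)) and not t or p or not (not not r or not r) or q   (double negation)
= not (not p and not (not r and r or q)) and not t or p or not r and r or q   (De Morgan)
= (p or not r and r or q) and not t or p or not r and r or q   (De Morgan)
= p or not r and r or q   (absorption)
= p or q   (complement / identity)

p or q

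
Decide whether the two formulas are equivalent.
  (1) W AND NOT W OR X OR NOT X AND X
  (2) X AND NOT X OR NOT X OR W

No

E1: W AND NOT W OR X OR NOT X AND X
    = X OR NOT X AND X   [complement / identity]
    = X   [complement / identity]
E2: X AND NOT X OR NOT X OR W
    = NOT X OR W   [complement / identity]
These differ: at W=0, X=0, E1 = 0 but E2 = 1.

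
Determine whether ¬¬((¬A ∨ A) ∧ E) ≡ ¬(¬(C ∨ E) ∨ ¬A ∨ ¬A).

No

E1: ¬¬((¬A ∨ A) ∧ E)
    = ¬¬E   [complement / identity]
    = E   [double negation]
E2: ¬(¬(C ∨ E) ∨ ¬A ∨ ¬A)
    = ¬(¬(C ∨ E) ∨ ¬A)   [idempotence]
    = (C ∨ E) ∧ A   [De Morgan]
These differ: at A=0, C=0, E=1, E1 = 1 but E2 = 0.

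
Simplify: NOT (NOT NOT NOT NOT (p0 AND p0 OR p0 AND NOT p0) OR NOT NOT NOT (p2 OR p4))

NOT (NOT NOT NOT NOT (p0 AND p0 OR p0 AND NOT p0) OR NOT NOT NOT (p2 OR p4))
= NOT (NOT NOT NOT NOT p0 OR NOT NOT NOT (p2 OR p4))
= NOT NOT NOT p0 AND NOT NOT (p2 OR p4)
= NOT NOT NOT p0 AND (p2 OR p4)
= NOT p0 AND (p2 OR p4)

NOT p0 AND (p2 OR p4)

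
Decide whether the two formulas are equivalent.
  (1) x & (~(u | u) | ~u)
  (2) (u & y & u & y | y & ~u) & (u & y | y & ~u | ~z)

No

E1: x & (~(u | u) | ~u)
    = x & (~u | ~u)   [idempotence]
    = x & ~u   [idempotence]
E2: (u & y & u & y | y & ~u) & (u & y | y & ~u | ~z)
    = (u & y | y & ~u) & (u & y | y & ~u | ~z)   [idempotence]
    = u & y | y & ~u   [absorption]
    = y   [distribution]
These differ: at u=0, x=0, y=1, z=0, E1 = 0 but E2 = 1.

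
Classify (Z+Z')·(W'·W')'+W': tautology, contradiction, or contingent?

tautology

(Z+Z')·(W'·W')'+W'
= (Z+Z')·(W')'+W'   (idempotence)
= (W')'+W'   (complement / identity)
= W+W'   (double negation)
= 1   (complement)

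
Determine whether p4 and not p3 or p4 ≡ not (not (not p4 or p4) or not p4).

Yes

E1: p4 and not p3 or p4
    = p4   [absorption]
E2: not (not (not p4 or p4) or not p4)
    = (not p4 or p4) and p4   [De Morgan]
    = p4   [complement / identity]
Both reduce to p4, so they are equivalent.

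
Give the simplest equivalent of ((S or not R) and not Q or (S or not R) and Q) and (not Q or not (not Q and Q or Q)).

((S or not R) and not Q or (S or not R) and Q) and (not Q or not (not Q and Q or Q))
= ((S or not R) and not Q or (S or not R) and Q) and (not Q or not Q)   (complement / identity)
= (S or not R) and (not Q or not Q)   (distribution)
= (S or not R) and not Q   (idempotence)

(S or not R) and not Q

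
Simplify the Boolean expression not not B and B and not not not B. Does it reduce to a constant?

not not B and B and not not not B
= B and B and not not not B   [double negation]
= B and B and not B   [double negation]
= B and not B   [idempotence]
= False   [complement]

False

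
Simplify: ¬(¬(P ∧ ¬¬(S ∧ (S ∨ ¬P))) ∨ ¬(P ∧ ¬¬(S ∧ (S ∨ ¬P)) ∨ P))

P ∧ S

¬(¬(P ∧ ¬¬(S ∧ (S ∨ ¬P))) ∨ ¬(P ∧ ¬¬(S ∧ (S ∨ ¬P)) ∨ P))
= P ∧ ¬¬(S ∧ (S ∨ ¬P)) ∧ (P ∧ ¬¬(S ∧ (S ∨ ¬P)) ∨ P)   — De Morgan
= P ∧ ¬¬(S ∧ (S ∨ ¬P))   — absorption
= P ∧ ¬¬S   — absorption
= P ∧ S   — double negation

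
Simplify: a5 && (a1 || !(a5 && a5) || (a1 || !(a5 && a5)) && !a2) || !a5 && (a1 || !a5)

a5 && (a1 || !(a5 && a5) || (a1 || !(a5 && a5)) && !a2) || !a5 && (a1 || !a5)
= a5 && (a1 || !(a5 && a5)) || !a5 && (a1 || !a5)   [absorption]
= a5 && (a1 || !a5) || !a5 && (a1 || !a5)   [idempotence]
= a1 || !a5   [distribution]

a1 || !a5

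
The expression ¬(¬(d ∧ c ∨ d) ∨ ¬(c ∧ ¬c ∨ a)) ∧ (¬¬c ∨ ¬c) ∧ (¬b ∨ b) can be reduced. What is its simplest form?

d ∧ a

¬(¬(d ∧ c ∨ d) ∨ ¬(c ∧ ¬c ∨ a)) ∧ (¬¬c ∨ ¬c) ∧ (¬b ∨ b)
= ¬(¬(d ∧ c ∨ d) ∨ ¬(c ∧ ¬c ∨ a)) ∧ (¬¬c ∨ ¬c)   (complement / identity)
= ¬(¬(d ∧ c ∨ d) ∨ ¬(c ∧ ¬c ∨ a)) ∧ (c ∨ ¬c)   (double negation)
= ¬(¬(d ∧ c ∨ d) ∨ ¬a) ∧ (c ∨ ¬c)   (complement / identity)
= (d ∧ c ∨ d) ∧ a ∧ (c ∨ ¬c)   (De Morgan)
= (d ∧ c ∨ d) ∧ a   (complement / identity)
= d ∧ a   (absorption)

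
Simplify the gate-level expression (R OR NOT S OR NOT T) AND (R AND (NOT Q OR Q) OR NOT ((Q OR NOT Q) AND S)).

R OR NOT S

(R OR NOT S OR NOT T) AND (R AND (NOT Q OR Q) OR NOT ((Q OR NOT Q) AND S))
= (R OR NOT S OR NOT T) AND (R OR NOT ((Q OR NOT Q) AND S))
= (R OR NOT S OR NOT T) AND (R OR NOT S)
= R OR NOT S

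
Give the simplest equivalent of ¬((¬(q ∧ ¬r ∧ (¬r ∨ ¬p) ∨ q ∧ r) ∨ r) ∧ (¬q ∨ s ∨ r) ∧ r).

¬r

¬((¬(q ∧ ¬r ∧ (¬r ∨ ¬p) ∨ q ∧ r) ∨ r) ∧ (¬q ∨ s ∨ r) ∧ r)
= ¬((¬(q ∧ ¬r ∨ q ∧ r) ∨ r) ∧ (¬q ∨ s ∨ r) ∧ r)   [absorption]
= ¬((¬q ∨ r) ∧ (¬q ∨ s ∨ r) ∧ r)   [distribution]
= ¬((r ∨ ¬q ∧ (¬q ∨ s)) ∧ r)   [distribution]
= ¬((r ∨ ¬q) ∧ r)   [absorption]
= ¬r   [absorption]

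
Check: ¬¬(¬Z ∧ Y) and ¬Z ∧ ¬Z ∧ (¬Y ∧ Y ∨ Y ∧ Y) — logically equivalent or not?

E1: ¬¬(¬Z ∧ Y)
    = ¬Z ∧ Y   (double negation)
E2: ¬Z ∧ ¬Z ∧ (¬Y ∧ Y ∨ Y ∧ Y)
    = ¬Z ∧ ¬Z ∧ Y   (distribution)
    = ¬Z ∧ Y   (idempotence)
Both reduce to ¬Z ∧ Y, so they are equivalent.

Yes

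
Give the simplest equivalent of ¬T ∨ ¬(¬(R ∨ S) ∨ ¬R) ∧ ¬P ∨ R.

¬T ∨ R

¬T ∨ ¬(¬(R ∨ S) ∨ ¬R) ∧ ¬P ∨ R
= ¬T ∨ (R ∨ S) ∧ R ∧ ¬P ∨ R   [De Morgan]
= ¬T ∨ R ∧ ¬P ∨ R   [absorption]
= ¬T ∨ R   [absorption]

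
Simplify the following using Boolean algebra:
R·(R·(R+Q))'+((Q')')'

Q'

R·(R·(R+Q))'+((Q')')'
= R·R'+((Q')')'
= ((Q')')'
= Q'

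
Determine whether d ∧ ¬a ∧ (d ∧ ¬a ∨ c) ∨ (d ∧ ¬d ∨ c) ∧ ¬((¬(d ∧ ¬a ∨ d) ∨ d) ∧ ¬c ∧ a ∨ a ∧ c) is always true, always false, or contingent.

contingent

d ∧ ¬a ∧ (d ∧ ¬a ∨ c) ∨ (d ∧ ¬d ∨ c) ∧ ¬((¬(d ∧ ¬a ∨ d) ∨ d) ∧ ¬c ∧ a ∨ a ∧ c)
= d ∧ ¬a ∧ (d ∧ ¬a ∨ c) ∨ (d ∧ ¬d ∨ c) ∧ ¬((¬d ∨ d) ∧ ¬c ∧ a ∨ a ∧ c)   — absorption
= d ∧ ¬a ∨ (d ∧ ¬d ∨ c) ∧ ¬((¬d ∨ d) ∧ ¬c ∧ a ∨ a ∧ c)   — absorption
= d ∧ ¬a ∨ (d ∧ ¬d ∨ c) ∧ ¬(¬c ∧ a ∨ a ∧ c)   — complement / identity
= d ∧ ¬a ∨ (d ∧ ¬d ∨ c) ∧ ¬a   — distribution
= (d ∨ d ∧ ¬d ∨ c) ∧ ¬a   — distribution
= (d ∨ c) ∧ ¬a   — complement / identity
This depends on a, c, d, so it is not a constant.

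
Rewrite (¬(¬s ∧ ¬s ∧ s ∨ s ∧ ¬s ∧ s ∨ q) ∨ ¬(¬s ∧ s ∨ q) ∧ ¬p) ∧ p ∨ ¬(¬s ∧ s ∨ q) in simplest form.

(¬(¬s ∧ ¬s ∧ s ∨ s ∧ ¬s ∧ s ∨ q) ∨ ¬(¬s ∧ s ∨ q) ∧ ¬p) ∧ p ∨ ¬(¬s ∧ s ∨ q)
= (¬(¬s ∧ s ∨ q) ∨ ¬(¬s ∧ s ∨ q) ∧ ¬p) ∧ p ∨ ¬(¬s ∧ s ∨ q)
= ¬(¬s ∧ s ∨ q) ∧ p ∨ ¬(¬s ∧ s ∨ q)
= ¬(¬s ∧ s ∨ q)
= ¬q

¬q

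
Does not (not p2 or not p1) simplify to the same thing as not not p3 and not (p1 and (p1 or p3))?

No

E1: not (not p2 or not p1)
    = p2 and p1   [De Morgan]
E2: not not p3 and not (p1 and (p1 or p3))
    = not not p3 and not p1   [absorption]
    = p3 and not p1   [double negation]
These differ: at p1=0, p2=1, p3=1, E1 = 0 but E2 = 1.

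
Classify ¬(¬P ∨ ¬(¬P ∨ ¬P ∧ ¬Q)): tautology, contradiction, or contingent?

¬(¬P ∨ ¬(¬P ∨ ¬P ∧ ¬Q))
= ¬(¬P ∨ ¬¬P)   (absorption)
= P ∧ ¬P   (De Morgan)
= False   (complement)

contradiction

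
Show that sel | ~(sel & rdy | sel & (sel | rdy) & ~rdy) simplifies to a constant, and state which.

1

sel | ~(sel & rdy | sel & (sel | rdy) & ~rdy)
= sel | ~(sel & rdy | sel & ~rdy)   [absorption]
= sel | ~sel   [distribution]
= 1   [complement]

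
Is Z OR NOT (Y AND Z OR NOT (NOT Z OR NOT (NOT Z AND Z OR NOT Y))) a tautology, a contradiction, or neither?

Z OR NOT (Y AND Z OR NOT (NOT Z OR NOT (NOT Z AND Z OR NOT Y)))
= Z OR NOT (Y AND Z OR NOT (NOT Z OR NOT NOT Y))   — complement / identity
= Z OR NOT (Y AND Z OR Z AND NOT Y)   — De Morgan
= Z OR NOT ((Y OR NOT Y) AND Z)   — distribution
= Z OR NOT Z   — complement / identity
= TRUE   — complement

tautology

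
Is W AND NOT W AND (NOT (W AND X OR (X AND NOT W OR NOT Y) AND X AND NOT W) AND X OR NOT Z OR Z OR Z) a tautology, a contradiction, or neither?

contradiction

W AND NOT W AND (NOT (W AND X OR (X AND NOT W OR NOT Y) AND X AND NOT W) AND X OR NOT Z OR Z OR Z)
= W AND NOT W AND (NOT (W AND X OR X AND NOT W) AND X OR NOT Z OR Z OR Z)   — absorption
= W AND NOT W AND (NOT (W AND X OR X AND NOT W) AND X OR NOT Z OR Z)   — idempotence
= W AND NOT W AND (NOT X AND X OR NOT Z OR Z)   — distribution
= W AND NOT W AND (NOT Z OR Z)   — complement / identity
= W AND NOT W   — complement / identity
= FALSE   — complement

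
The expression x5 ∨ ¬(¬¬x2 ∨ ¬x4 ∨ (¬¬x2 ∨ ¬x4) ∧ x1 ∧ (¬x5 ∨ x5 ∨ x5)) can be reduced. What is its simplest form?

x5 ∨ ¬(¬¬x2 ∨ ¬x4 ∨ (¬¬x2 ∨ ¬x4) ∧ x1 ∧ (¬x5 ∨ x5 ∨ x5))
= x5 ∨ ¬(¬¬x2 ∨ ¬x4 ∨ (¬¬x2 ∨ ¬x4) ∧ x1 ∧ (¬x5 ∨ x5))   — idempotence
= x5 ∨ ¬(¬¬x2 ∨ ¬x4 ∨ (¬¬x2 ∨ ¬x4) ∧ x1)   — complement / identity
= x5 ∨ ¬(¬¬x2 ∨ ¬x4)   — absorption
= x5 ∨ ¬x2 ∧ x4   — De Morgan

x5 ∨ ¬x2 ∧ x4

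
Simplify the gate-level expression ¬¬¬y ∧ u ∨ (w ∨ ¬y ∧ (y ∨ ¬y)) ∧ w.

¬¬¬y ∧ u ∨ (w ∨ ¬y ∧ (y ∨ ¬y)) ∧ w
= ¬¬¬y ∧ u ∨ (w ∨ ¬y) ∧ w   — complement / identity
= ¬¬¬y ∧ u ∨ w   — absorption
= ¬y ∧ u ∨ w   — double negation

¬y ∧ u ∨ w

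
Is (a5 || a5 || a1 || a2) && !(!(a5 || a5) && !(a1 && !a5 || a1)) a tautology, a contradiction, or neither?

neither

(a5 || a5 || a1 || a2) && !(!(a5 || a5) && !(a1 && !a5 || a1))
= (a5 || a5 || a1 || a2) && (a5 || a5 || a1 && !a5 || a1)   — De Morgan
= (a5 || a5 || a1 || a2) && (a5 || a5 || a1)   — absorption
= a5 || a5 || a1   — absorption
= a5 || a1   — idempotence
This depends on a1, a5, so it is not a constant.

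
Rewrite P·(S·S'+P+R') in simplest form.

P·(S·S'+P+R')
= P·(P+R')
= P

P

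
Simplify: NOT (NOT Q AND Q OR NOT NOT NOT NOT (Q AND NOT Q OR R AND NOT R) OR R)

NOT R

NOT (NOT Q AND Q OR NOT NOT NOT NOT (Q AND NOT Q OR R AND NOT R) OR R)
= NOT (NOT Q AND Q OR NOT NOT NOT NOT (Q AND NOT Q) OR R)   [complement / identity]
= NOT (NOT Q AND Q OR NOT NOT (Q AND NOT Q) OR R)   [double negation]
= NOT (NOT Q AND Q OR Q AND NOT Q OR R)   [double negation]
= NOT (Q AND NOT Q OR R)   [complement / identity]
= NOT R   [complement / identity]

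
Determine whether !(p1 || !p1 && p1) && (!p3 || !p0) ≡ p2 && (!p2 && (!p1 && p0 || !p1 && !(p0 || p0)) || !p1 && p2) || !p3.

No

E1: !(p1 || !p1 && p1) && (!p3 || !p0)
    = !p1 && (!p3 || !p0)   — complement / identity
E2: p2 && (!p2 && (!p1 && p0 || !p1 && !(p0 || p0)) || !p1 && p2) || !p3
    = p2 && (!p2 && (!p1 && p0 || !p1 && !p0) || !p1 && p2) || !p3   — idempotence
    = p2 && (!p2 && !p1 || !p1 && p2) || !p3   — distribution
    = p2 && !p1 || !p3   — distribution
These differ: at p0=1, p1=0, p2=1, p3=1, E1 = 0 but E2 = 1.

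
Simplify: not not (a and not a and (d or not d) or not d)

not not (a and not a and (d or not d) or not d)
= a and not a and (d or not d) or not d   (double negation)
= a and not a or not d   (complement / identity)
= not d   (complement / identity)

not d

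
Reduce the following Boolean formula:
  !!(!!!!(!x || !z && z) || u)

!!(!!!!(!x || !z && z) || u)
= !!(!!!!!x || u)   (complement / identity)
= !!(!!!x || u)   (double negation)
= !!!x || u   (double negation)
= !x || u   (double negation)

!x || u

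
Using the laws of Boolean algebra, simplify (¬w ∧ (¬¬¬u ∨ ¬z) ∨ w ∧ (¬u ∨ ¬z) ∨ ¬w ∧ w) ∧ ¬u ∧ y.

(¬w ∧ (¬¬¬u ∨ ¬z) ∨ w ∧ (¬u ∨ ¬z) ∨ ¬w ∧ w) ∧ ¬u ∧ y
= (¬w ∧ (¬u ∨ ¬z) ∨ w ∧ (¬u ∨ ¬z) ∨ ¬w ∧ w) ∧ ¬u ∧ y   [double negation]
= (¬w ∧ (¬u ∨ ¬z) ∨ w ∧ (¬u ∨ ¬z)) ∧ ¬u ∧ y   [complement / identity]
= (¬u ∨ ¬z) ∧ ¬u ∧ y   [distribution]
= ¬u ∧ y   [absorption]

¬u ∧ y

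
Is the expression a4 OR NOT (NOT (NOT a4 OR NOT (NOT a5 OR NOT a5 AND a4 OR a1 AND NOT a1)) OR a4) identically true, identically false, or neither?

a4 OR NOT (NOT (NOT a4 OR NOT (NOT a5 OR NOT a5 AND a4 OR a1 AND NOT a1)) OR a4)
= a4 OR NOT (a4 AND (NOT a5 OR NOT a5 AND a4 OR a1 AND NOT a1) OR a4)
= a4 OR NOT (a4 AND (NOT a5 OR a1 AND NOT a1) OR a4)
= a4 OR NOT (a4 AND NOT a5 OR a4)
= a4 OR NOT a4
= TRUE

identically true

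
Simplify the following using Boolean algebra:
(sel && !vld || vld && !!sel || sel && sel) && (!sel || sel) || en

(sel && !vld || vld && !!sel || sel && sel) && (!sel || sel) || en
= sel && !vld || vld && !!sel || sel && sel || en   — complement / identity
= sel && !vld || vld && !!sel || sel || en   — idempotence
= sel && !vld || vld && sel || sel || en   — double negation
= sel || sel || en   — distribution
= sel || en   — idempotence

sel || en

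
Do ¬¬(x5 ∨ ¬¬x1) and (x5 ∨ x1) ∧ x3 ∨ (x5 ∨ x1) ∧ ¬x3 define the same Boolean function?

E1: ¬¬(x5 ∨ ¬¬x1)
    = ¬¬(x5 ∨ x1)   (double negation)
    = x5 ∨ x1   (double negation)
E2: (x5 ∨ x1) ∧ x3 ∨ (x5 ∨ x1) ∧ ¬x3
    = x5 ∨ x1   (distribution)
Both reduce to x5 ∨ x1, so they are equivalent.

Yes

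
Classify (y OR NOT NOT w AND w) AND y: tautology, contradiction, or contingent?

(y OR NOT NOT w AND w) AND y
= (y OR w AND w) AND y   [double negation]
= (y OR w) AND y   [idempotence]
= y   [absorption]
This depends on y, so it is not a constant.

contingent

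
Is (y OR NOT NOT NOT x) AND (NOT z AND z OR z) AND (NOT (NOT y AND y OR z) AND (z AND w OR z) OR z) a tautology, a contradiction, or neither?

neither

(y OR NOT NOT NOT x) AND (NOT z AND z OR z) AND (NOT (NOT y AND y OR z) AND (z AND w OR z) OR z)
= (y OR NOT NOT NOT x) AND (NOT z AND z OR z) AND (NOT (NOT y AND y OR z) AND z OR z)   (absorption)
= (y OR NOT NOT NOT x) AND (NOT z AND z OR z) AND (NOT z AND z OR z)   (complement / identity)
= (y OR NOT NOT NOT x) AND (NOT z AND z OR z AND z)   (distribution)
= (y OR NOT NOT NOT x) AND z   (distribution)
= (y OR NOT x) AND z   (double negation)
This depends on x, y, z, so it is not a constant.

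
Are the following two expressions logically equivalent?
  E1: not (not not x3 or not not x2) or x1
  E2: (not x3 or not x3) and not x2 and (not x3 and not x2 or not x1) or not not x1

E1: not (not not x3 or not not x2) or x1
    = not x3 and not x2 or x1
E2: (not x3 or not x3) and not x2 and (not x3 and not x2 or not x1) or not not x1
    = (not x3 or not x3) and not x2 and (not x3 and not x2 or not x1) or x1
    = not x3 and not x2 and (not x3 and not x2 or not x1) or x1
    = not x3 and not x2 or x1
Both reduce to not x3 and not x2 or x1, so they are equivalent.

Yes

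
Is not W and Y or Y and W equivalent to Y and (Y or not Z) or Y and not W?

Yes

E1: not W and Y or Y and W
    = Y   [distribution]
E2: Y and (Y or not Z) or Y and not W
    = Y or Y and not W   [absorption]
    = Y   [absorption]
Both reduce to Y, so they are equivalent.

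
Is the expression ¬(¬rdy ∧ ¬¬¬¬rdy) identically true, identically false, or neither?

¬(¬rdy ∧ ¬¬¬¬rdy)
= ¬(¬rdy ∧ ¬¬rdy)
= rdy ∨ ¬rdy
= True

identically true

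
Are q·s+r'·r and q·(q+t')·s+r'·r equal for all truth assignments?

E1: q·s+r'·r
    = q·s   — complement / identity
E2: q·(q+t')·s+r'·r
    = q·s+r'·r   — absorption
    = q·s   — complement / identity
Both reduce to q·s, so they are equivalent.

Yes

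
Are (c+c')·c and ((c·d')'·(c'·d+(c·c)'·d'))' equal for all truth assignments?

Yes

E1: (c+c')·c
    = c   (complement / identity)
E2: ((c·d')'·(c'·d+(c·c)'·d'))'
    = ((c·d')'·(c'·d+c'·d'))'   (idempotence)
    = ((c·d')'·c')'   (distribution)
    = c·d'+c   (De Morgan)
    = c   (absorption)
Both reduce to c, so they are equivalent.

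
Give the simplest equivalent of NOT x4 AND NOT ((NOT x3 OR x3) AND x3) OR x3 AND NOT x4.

NOT x4

NOT x4 AND NOT ((NOT x3 OR x3) AND x3) OR x3 AND NOT x4
= NOT x4 AND NOT x3 OR x3 AND NOT x4
= NOT x4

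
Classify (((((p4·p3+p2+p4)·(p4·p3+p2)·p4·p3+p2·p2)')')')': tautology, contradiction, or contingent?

(((((p4·p3+p2+p4)·(p4·p3+p2)·p4·p3+p2·p2)')')')'
= (((((p4·p3+p2)·p4·p3+p2·p2)')')')'   — absorption
= (((p4·p3+p2)·p4·p3+p2·p2)')'   — double negation
= (((p4·p3+p2)·p4·p3+p2)')'   — idempotence
= ((p4·p3+p2)')'   — absorption
= p4·p3+p2   — double negation
This depends on p2, p3, p4, so it is not a constant.

contingent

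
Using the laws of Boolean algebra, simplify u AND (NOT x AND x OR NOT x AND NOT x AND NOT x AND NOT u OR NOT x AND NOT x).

u AND NOT x

u AND (NOT x AND x OR NOT x AND NOT x AND NOT x AND NOT u OR NOT x AND NOT x)
= u AND (NOT x AND x OR NOT x AND NOT x AND NOT u OR NOT x AND NOT x)
= u AND (NOT x AND x OR NOT x AND NOT x)
= u AND NOT x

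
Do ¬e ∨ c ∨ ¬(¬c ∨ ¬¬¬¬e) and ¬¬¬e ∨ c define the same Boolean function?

E1: ¬e ∨ c ∨ ¬(¬c ∨ ¬¬¬¬e)
    = ¬e ∨ c ∨ c ∧ ¬¬¬e   (De Morgan)
    = ¬e ∨ c ∨ c ∧ ¬e   (double negation)
    = ¬e ∨ c   (absorption)
E2: ¬¬¬e ∨ c
    = ¬e ∨ c   (double negation)
Both reduce to ¬e ∨ c, so they are equivalent.

Yes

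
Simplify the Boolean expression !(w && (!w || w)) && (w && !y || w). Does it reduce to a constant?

!(w && (!w || w)) && (w && !y || w)
= !(w && (!w || w)) && w
= !w && w
= false

false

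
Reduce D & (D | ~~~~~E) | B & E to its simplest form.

D | B & E

D & (D | ~~~~~E) | B & E
= D & (D | ~~~E) | B & E
= D & (D | ~E) | B & E
= D | B & E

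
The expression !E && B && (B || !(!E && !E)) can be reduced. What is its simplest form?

!E && B && (B || !(!E && !E))
= !E && B && (B || E || E)
= !E && B && (B || E)
= !E && B

!E && B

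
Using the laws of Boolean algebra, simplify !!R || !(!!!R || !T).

R

!!R || !(!!!R || !T)
= !!R || !!R && T   [De Morgan]
= !!R   [absorption]
= R   [double negation]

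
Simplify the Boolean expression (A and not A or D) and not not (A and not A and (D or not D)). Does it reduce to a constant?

(A and not A or D) and not not (A and not A and (D or not D))
= (A and not A or D) and not not (A and not A)   [complement / identity]
= (A and not A or D) and A and not A   [double negation]
= A and not A   [absorption]
= False   [complement]

False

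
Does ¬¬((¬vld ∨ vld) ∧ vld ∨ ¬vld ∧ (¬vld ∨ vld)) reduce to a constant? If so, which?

yes, True

¬¬((¬vld ∨ vld) ∧ vld ∨ ¬vld ∧ (¬vld ∨ vld))
= ¬¬(¬vld ∨ vld)   (distribution)
= ¬vld ∨ vld   (double negation)
= True   (complement)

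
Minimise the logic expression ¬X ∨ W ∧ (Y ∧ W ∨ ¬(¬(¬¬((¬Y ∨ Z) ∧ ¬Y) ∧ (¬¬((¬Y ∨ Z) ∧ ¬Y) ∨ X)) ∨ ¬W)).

¬X ∨ W

¬X ∨ W ∧ (Y ∧ W ∨ ¬(¬(¬¬((¬Y ∨ Z) ∧ ¬Y) ∧ (¬¬((¬Y ∨ Z) ∧ ¬Y) ∨ X)) ∨ ¬W))
= ¬X ∨ W ∧ (Y ∧ W ∨ ¬(¬¬¬((¬Y ∨ Z) ∧ ¬Y) ∨ ¬W))   [absorption]
= ¬X ∨ W ∧ (Y ∧ W ∨ ¬(¬¬¬¬Y ∨ ¬W))   [absorption]
= ¬X ∨ W ∧ (Y ∧ W ∨ ¬¬¬Y ∧ W)   [De Morgan]
= ¬X ∨ W ∧ (Y ∧ W ∨ ¬Y ∧ W)   [double negation]
= ¬X ∨ W ∧ W   [distribution]
= ¬X ∨ W   [idempotence]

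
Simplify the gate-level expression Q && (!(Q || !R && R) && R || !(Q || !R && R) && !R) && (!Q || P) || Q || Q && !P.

Q && (!(Q || !R && R) && R || !(Q || !R && R) && !R) && (!Q || P) || Q || Q && !P
= Q && !(Q || !R && R) && (!Q || P) || Q || Q && !P   — distribution
= Q && !Q && (!Q || P) || Q || Q && !P   — complement / identity
= Q && !Q || Q || Q && !P   — absorption
= Q || Q && !P   — complement / identity
= Q   — absorption

Q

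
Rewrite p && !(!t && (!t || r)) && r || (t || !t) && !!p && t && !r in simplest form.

p && !(!t && (!t || r)) && r || (t || !t) && !!p && t && !r
= p && !!t && r || (t || !t) && !!p && t && !r   [absorption]
= p && !!t && r || (t || !t) && p && t && !r   [double negation]
= p && !!t && r || p && t && !r   [complement / identity]
= p && t && r || p && t && !r   [double negation]
= p && t   [distribution]

p && t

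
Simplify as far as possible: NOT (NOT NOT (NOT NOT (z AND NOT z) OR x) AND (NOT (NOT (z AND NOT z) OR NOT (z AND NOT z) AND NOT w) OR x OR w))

NOT (NOT NOT (NOT NOT (z AND NOT z) OR x) AND (NOT (NOT (z AND NOT z) OR NOT (z AND NOT z) AND NOT w) OR x OR w))
= NOT (NOT NOT (NOT NOT (z AND NOT z) OR x) AND (NOT NOT (z AND NOT z) OR x OR w))   [absorption]
= NOT ((NOT NOT (z AND NOT z) OR x) AND (NOT NOT (z AND NOT z) OR x OR w))   [double negation]
= NOT (NOT NOT (z AND NOT z) OR x)   [absorption]
= NOT (z AND NOT z OR x)   [double negation]
= NOT x   [complement / identity]

NOT x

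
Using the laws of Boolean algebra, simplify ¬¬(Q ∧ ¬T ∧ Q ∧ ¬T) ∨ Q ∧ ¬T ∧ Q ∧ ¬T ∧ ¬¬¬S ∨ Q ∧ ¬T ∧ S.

¬¬(Q ∧ ¬T ∧ Q ∧ ¬T) ∨ Q ∧ ¬T ∧ Q ∧ ¬T ∧ ¬¬¬S ∨ Q ∧ ¬T ∧ S
= ¬¬(Q ∧ ¬T ∧ Q ∧ ¬T) ∨ Q ∧ ¬T ∧ Q ∧ ¬T ∧ ¬S ∨ Q ∧ ¬T ∧ S   [double negation]
= Q ∧ ¬T ∧ Q ∧ ¬T ∨ Q ∧ ¬T ∧ Q ∧ ¬T ∧ ¬S ∨ Q ∧ ¬T ∧ S   [double negation]
= Q ∧ ¬T ∧ Q ∧ ¬T ∨ Q ∧ ¬T ∧ S   [absorption]
= (Q ∧ ¬T ∨ S) ∧ Q ∧ ¬T   [distribution]
= Q ∧ ¬T   [absorption]

Q ∧ ¬T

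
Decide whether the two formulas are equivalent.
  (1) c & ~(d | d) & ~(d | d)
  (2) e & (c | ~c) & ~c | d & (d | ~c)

E1: c & ~(d | d) & ~(d | d)
    = c & ~(d | d)   (idempotence)
    = c & ~d   (idempotence)
E2: e & (c | ~c) & ~c | d & (d | ~c)
    = e & (c | ~c) & ~c | d   (absorption)
    = e & ~c | d   (complement / identity)
These differ: at c=0, d=1, e=1, E1 = 0 but E2 = 1.

No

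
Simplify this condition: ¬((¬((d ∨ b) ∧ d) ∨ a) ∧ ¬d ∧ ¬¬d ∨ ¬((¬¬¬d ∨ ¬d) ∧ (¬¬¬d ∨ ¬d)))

¬((¬((d ∨ b) ∧ d) ∨ a) ∧ ¬d ∧ ¬¬d ∨ ¬((¬¬¬d ∨ ¬d) ∧ (¬¬¬d ∨ ¬d)))
= ¬((¬d ∨ a) ∧ ¬d ∧ ¬¬d ∨ ¬((¬¬¬d ∨ ¬d) ∧ (¬¬¬d ∨ ¬d)))   (absorption)
= ¬(¬d ∧ ¬¬d ∨ ¬((¬¬¬d ∨ ¬d) ∧ (¬¬¬d ∨ ¬d)))   (absorption)
= ¬(¬d ∧ ¬¬d ∨ ¬(¬¬¬d ∨ ¬d))   (idempotence)
= ¬(¬d ∧ ¬¬d ∨ ¬¬d ∧ d)   (De Morgan)
= ¬¬¬d   (distribution)
= ¬d   (double negation)

¬d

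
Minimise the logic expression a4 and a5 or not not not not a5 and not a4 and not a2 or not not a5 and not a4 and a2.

a5

a4 and a5 or not not not not a5 and not a4 and not a2 or not not a5 and not a4 and a2
= a4 and a5 or not not a5 and not a4 and not a2 or not not a5 and not a4 and a2   — double negation
= a4 and a5 or a5 and not a4 and not a2 or not not a5 and not a4 and a2   — double negation
= a4 and a5 or a5 and not a4 and not a2 or a5 and not a4 and a2   — double negation
= a4 and a5 or a5 and not a4   — distribution
= a5   — distribution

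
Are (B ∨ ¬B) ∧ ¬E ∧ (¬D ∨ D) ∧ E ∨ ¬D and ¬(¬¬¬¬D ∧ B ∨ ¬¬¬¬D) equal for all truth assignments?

E1: (B ∨ ¬B) ∧ ¬E ∧ (¬D ∨ D) ∧ E ∨ ¬D
    = ¬E ∧ (¬D ∨ D) ∧ E ∨ ¬D   (complement / identity)
    = ¬E ∧ E ∨ ¬D   (complement / identity)
    = ¬D   (complement / identity)
E2: ¬(¬¬¬¬D ∧ B ∨ ¬¬¬¬D)
    = ¬¬¬¬¬D   (absorption)
    = ¬¬¬D   (double negation)
    = ¬D   (double negation)
Both reduce to ¬D, so they are equivalent.

Yes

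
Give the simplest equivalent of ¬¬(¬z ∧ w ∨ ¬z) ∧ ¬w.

¬¬(¬z ∧ w ∨ ¬z) ∧ ¬w
= ¬¬¬z ∧ ¬w
= ¬z ∧ ¬w

¬z ∧ ¬w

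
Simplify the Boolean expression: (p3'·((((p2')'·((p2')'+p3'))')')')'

(p3'·((((p2')'·((p2')'+p3'))')')')'
= (p3'·((((p2')')')')')'   — absorption
= (p3'·((p2')')')'   — double negation
= (p3'·p2')'   — double negation
= p3+p2   — De Morgan

p3+p2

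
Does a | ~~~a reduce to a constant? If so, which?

yes, True

a | ~~~a
= a | ~a   (double negation)
= 1   (complement)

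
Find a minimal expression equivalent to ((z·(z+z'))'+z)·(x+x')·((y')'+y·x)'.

((z·(z+z'))'+z)·(x+x')·((y')'+y·x)'
= ((z·(z+z'))'+z)·(x+x')·(y+y·x)'   (double negation)
= (z'+z)·(x+x')·(y+y·x)'   (complement / identity)
= (x+x')·(y+y·x)'   (complement / identity)
= (y+y·x)'   (complement / identity)
= y'   (absorption)

y'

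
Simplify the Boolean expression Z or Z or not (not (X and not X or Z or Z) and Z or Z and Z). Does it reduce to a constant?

True

Z or Z or not (not (X and not X or Z or Z) and Z or Z and Z)
= Z or Z or not (not (Z or Z) and Z or Z and Z)   — complement / identity
= Z or not (not (Z or Z) and Z or Z and Z)   — idempotence
= Z or not (not Z and Z or Z and Z)   — idempotence
= Z or not Z   — distribution
= True   — complement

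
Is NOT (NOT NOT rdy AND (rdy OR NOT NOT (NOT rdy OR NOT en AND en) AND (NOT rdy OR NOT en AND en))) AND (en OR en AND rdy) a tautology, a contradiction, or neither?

NOT (NOT NOT rdy AND (rdy OR NOT NOT (NOT rdy OR NOT en AND en) AND (NOT rdy OR NOT en AND en))) AND (en OR en AND rdy)
= NOT (NOT NOT rdy AND (rdy OR (NOT rdy OR NOT en AND en) AND (NOT rdy OR NOT en AND en))) AND (en OR en AND rdy)
= NOT (NOT NOT rdy AND (rdy OR NOT rdy OR NOT en AND en)) AND (en OR en AND rdy)
= NOT (NOT NOT rdy AND (rdy OR NOT rdy OR NOT en AND en)) AND en
= NOT (NOT NOT rdy AND (rdy OR NOT rdy)) AND en
= NOT NOT NOT rdy AND en
= NOT rdy AND en
This depends on en, rdy, so it is not a constant.

neither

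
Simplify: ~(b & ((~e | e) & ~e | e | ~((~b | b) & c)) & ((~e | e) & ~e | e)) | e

~b | e

~(b & ((~e | e) & ~e | e | ~((~b | b) & c)) & ((~e | e) & ~e | e)) | e
= ~(b & ((~e | e) & ~e | e | ~c) & ((~e | e) & ~e | e)) | e
= ~(b & ((~e | e) & ~e | e)) | e
= ~(b & (~e | e)) | e
= ~b | e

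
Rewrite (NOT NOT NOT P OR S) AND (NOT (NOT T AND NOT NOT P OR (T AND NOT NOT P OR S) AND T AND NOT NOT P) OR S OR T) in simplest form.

(NOT NOT NOT P OR S) AND (NOT (NOT T AND NOT NOT P OR (T AND NOT NOT P OR S) AND T AND NOT NOT P) OR S OR T)
= (NOT NOT NOT P OR S) AND (NOT (NOT T AND NOT NOT P OR T AND NOT NOT P) OR S OR T)   [absorption]
= (NOT NOT NOT P OR S) AND (NOT NOT NOT P OR S OR T)   [distribution]
= NOT NOT NOT P OR S   [absorption]
= NOT P OR S   [double negation]

NOT P OR S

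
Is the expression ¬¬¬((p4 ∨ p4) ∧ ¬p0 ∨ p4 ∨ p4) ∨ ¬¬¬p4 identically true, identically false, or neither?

neither

¬¬¬((p4 ∨ p4) ∧ ¬p0 ∨ p4 ∨ p4) ∨ ¬¬¬p4
= ¬¬¬(p4 ∨ p4) ∨ ¬¬¬p4   [absorption]
= ¬¬¬p4 ∨ ¬¬¬p4   [idempotence]
= ¬¬¬p4   [idempotence]
= ¬p4   [double negation]
This depends on p4, so it is not a constant.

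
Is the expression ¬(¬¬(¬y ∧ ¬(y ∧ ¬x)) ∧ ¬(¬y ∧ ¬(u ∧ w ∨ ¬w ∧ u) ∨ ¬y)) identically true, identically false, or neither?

identically true

¬(¬¬(¬y ∧ ¬(y ∧ ¬x)) ∧ ¬(¬y ∧ ¬(u ∧ w ∨ ¬w ∧ u) ∨ ¬y))
= ¬(¬(y ∨ y ∧ ¬x) ∧ ¬(¬y ∧ ¬(u ∧ w ∨ ¬w ∧ u) ∨ ¬y))   (De Morgan)
= ¬(¬y ∧ ¬(¬y ∧ ¬(u ∧ w ∨ ¬w ∧ u) ∨ ¬y))   (absorption)
= ¬(¬y ∧ ¬(¬y ∧ ¬u ∨ ¬y))   (distribution)
= ¬(¬y ∧ ¬¬y)   (absorption)
= y ∨ ¬y   (De Morgan)
= True   (complement)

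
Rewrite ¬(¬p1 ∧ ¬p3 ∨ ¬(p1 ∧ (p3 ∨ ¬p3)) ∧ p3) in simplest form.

¬(¬p1 ∧ ¬p3 ∨ ¬(p1 ∧ (p3 ∨ ¬p3)) ∧ p3)
= ¬(¬p1 ∧ ¬p3 ∨ ¬p1 ∧ p3)   (complement / identity)
= ¬¬p1   (distribution)
= p1   (double negation)

p1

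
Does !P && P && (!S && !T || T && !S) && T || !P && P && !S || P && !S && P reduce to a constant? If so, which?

no

!P && P && (!S && !T || T && !S) && T || !P && P && !S || P && !S && P
= !P && P && !S && T || !P && P && !S || P && !S && P   [distribution]
= !P && P && !S || P && !S && P   [absorption]
= P && !S   [distribution]
This depends on P, S, so it is not a constant.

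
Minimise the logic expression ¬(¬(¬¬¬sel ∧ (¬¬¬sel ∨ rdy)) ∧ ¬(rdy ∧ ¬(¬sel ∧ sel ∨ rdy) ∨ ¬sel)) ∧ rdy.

¬sel ∧ rdy

¬(¬(¬¬¬sel ∧ (¬¬¬sel ∨ rdy)) ∧ ¬(rdy ∧ ¬(¬sel ∧ sel ∨ rdy) ∨ ¬sel)) ∧ rdy
= ¬(¬(¬¬¬sel ∧ (¬¬¬sel ∨ rdy)) ∧ ¬(rdy ∧ ¬rdy ∨ ¬sel)) ∧ rdy   [complement / identity]
= ¬(¬¬¬¬sel ∧ ¬(rdy ∧ ¬rdy ∨ ¬sel)) ∧ rdy   [absorption]
= ¬(¬¬¬¬sel ∧ ¬¬sel) ∧ rdy   [complement / identity]
= ¬(¬¬sel ∧ ¬¬sel) ∧ rdy   [double negation]
= ¬¬¬sel ∧ rdy   [idempotence]
= ¬sel ∧ rdy   [double negation]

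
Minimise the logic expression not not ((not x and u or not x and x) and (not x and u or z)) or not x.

not x

not not ((not x and u or not x and x) and (not x and u or z)) or not x
= not not (not x and u and (not x and u or z)) or not x   — complement / identity
= not x and u and (not x and u or z) or not x   — double negation
= not x and u or not x   — absorption
= not x   — absorption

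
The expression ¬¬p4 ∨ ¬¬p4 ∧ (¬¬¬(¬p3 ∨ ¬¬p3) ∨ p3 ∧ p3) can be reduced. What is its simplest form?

p4

¬¬p4 ∨ ¬¬p4 ∧ (¬¬¬(¬p3 ∨ ¬¬p3) ∨ p3 ∧ p3)
= ¬¬p4 ∨ ¬¬p4 ∧ (¬¬(p3 ∧ ¬p3) ∨ p3 ∧ p3)
= ¬¬p4 ∨ ¬¬p4 ∧ (p3 ∧ ¬p3 ∨ p3 ∧ p3)
= ¬¬p4 ∨ ¬¬p4 ∧ p3
= ¬¬p4
= p4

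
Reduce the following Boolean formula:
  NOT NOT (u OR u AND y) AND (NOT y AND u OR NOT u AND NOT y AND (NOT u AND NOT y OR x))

u AND NOT y

NOT NOT (u OR u AND y) AND (NOT y AND u OR NOT u AND NOT y AND (NOT u AND NOT y OR x))
= (u OR u AND y) AND (NOT y AND u OR NOT u AND NOT y AND (NOT u AND NOT y OR x))
= (u OR u AND y) AND (NOT y AND u OR NOT u AND NOT y)
= (u OR u AND y) AND NOT y
= u AND NOT y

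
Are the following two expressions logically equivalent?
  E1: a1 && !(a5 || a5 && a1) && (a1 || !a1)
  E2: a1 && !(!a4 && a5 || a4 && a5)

E1: a1 && !(a5 || a5 && a1) && (a1 || !a1)
    = a1 && !a5 && (a1 || !a1)
    = a1 && !a5
E2: a1 && !(!a4 && a5 || a4 && a5)
    = a1 && !a5
Both reduce to a1 && !a5, so they are equivalent.

Yes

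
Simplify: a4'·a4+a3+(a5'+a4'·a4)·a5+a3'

a4'·a4+a3+(a5'+a4'·a4)·a5+a3'
= a4'·a4+a3+a5'·a5+a3'
= a4'·a4+a3+a3'
= a3+a3'
= 1

1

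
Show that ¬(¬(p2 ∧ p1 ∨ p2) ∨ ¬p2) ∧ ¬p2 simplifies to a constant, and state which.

¬(¬(p2 ∧ p1 ∨ p2) ∨ ¬p2) ∧ ¬p2
= ¬(¬p2 ∨ ¬p2) ∧ ¬p2
= ¬¬p2 ∧ ¬p2
= p2 ∧ ¬p2
= False

False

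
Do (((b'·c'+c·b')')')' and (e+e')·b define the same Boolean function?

E1: (((b'·c'+c·b')')')'
    = (((b')')')'   [distribution]
    = (b')'   [double negation]
    = b   [double negation]
E2: (e+e')·b
    = b   [complement / identity]
Both reduce to b, so they are equivalent.

Yes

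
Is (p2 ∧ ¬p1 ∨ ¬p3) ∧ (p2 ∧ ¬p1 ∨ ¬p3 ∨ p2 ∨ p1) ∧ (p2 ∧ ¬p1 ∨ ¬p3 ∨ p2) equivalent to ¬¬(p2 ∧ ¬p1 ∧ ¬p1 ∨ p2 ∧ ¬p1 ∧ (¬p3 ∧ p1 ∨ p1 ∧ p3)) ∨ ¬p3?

Yes

E1: (p2 ∧ ¬p1 ∨ ¬p3) ∧ (p2 ∧ ¬p1 ∨ ¬p3 ∨ p2 ∨ p1) ∧ (p2 ∧ ¬p1 ∨ ¬p3 ∨ p2)
    = (p2 ∧ ¬p1 ∨ ¬p3) ∧ (p2 ∧ ¬p1 ∨ ¬p3 ∨ p2)   — absorption
    = p2 ∧ ¬p1 ∨ ¬p3   — absorption
E2: ¬¬(p2 ∧ ¬p1 ∧ ¬p1 ∨ p2 ∧ ¬p1 ∧ (¬p3 ∧ p1 ∨ p1 ∧ p3)) ∨ ¬p3
    = ¬¬(p2 ∧ ¬p1 ∧ ¬p1 ∨ p2 ∧ ¬p1 ∧ p1) ∨ ¬p3   — distribution
    = ¬¬(p2 ∧ ¬p1) ∨ ¬p3   — distribution
    = p2 ∧ ¬p1 ∨ ¬p3   — double negation
Both reduce to p2 ∧ ¬p1 ∨ ¬p3, so they are equivalent.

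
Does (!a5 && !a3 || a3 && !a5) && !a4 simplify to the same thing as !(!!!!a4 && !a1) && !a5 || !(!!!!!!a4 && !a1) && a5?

No

E1: (!a5 && !a3 || a3 && !a5) && !a4
    = !a5 && !a4   (distribution)
E2: !(!!!!a4 && !a1) && !a5 || !(!!!!!!a4 && !a1) && a5
    = !(!!!!a4 && !a1) && !a5 || !(!!!!a4 && !a1) && a5   (double negation)
    = !(!!!!a4 && !a1)   (distribution)
    = !(!!a4 && !a1)   (double negation)
    = !a4 || a1   (De Morgan)
These differ: at a1=1, a3=0, a4=0, a5=1, E1 = 0 but E2 = 1.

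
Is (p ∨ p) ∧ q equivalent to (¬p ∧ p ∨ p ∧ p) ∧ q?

Yes

E1: (p ∨ p) ∧ q
    = p ∧ q
E2: (¬p ∧ p ∨ p ∧ p) ∧ q
    = p ∧ q
Both reduce to p ∧ q, so they are equivalent.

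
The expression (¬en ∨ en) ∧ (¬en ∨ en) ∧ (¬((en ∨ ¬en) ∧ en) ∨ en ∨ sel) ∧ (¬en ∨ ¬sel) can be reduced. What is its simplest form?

¬en ∨ ¬sel

(¬en ∨ en) ∧ (¬en ∨ en) ∧ (¬((en ∨ ¬en) ∧ en) ∨ en ∨ sel) ∧ (¬en ∨ ¬sel)
= (¬en ∨ en) ∧ (¬en ∨ en) ∧ (¬en ∨ en ∨ sel) ∧ (¬en ∨ ¬sel)   — complement / identity
= (¬en ∨ en) ∧ (¬en ∨ en ∨ sel) ∧ (¬en ∨ ¬sel)   — idempotence
= (¬en ∨ en) ∧ (¬en ∨ ¬sel)   — absorption
= ¬en ∨ ¬sel   — complement / identity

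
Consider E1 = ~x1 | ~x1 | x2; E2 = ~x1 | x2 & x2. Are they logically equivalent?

Yes

E1: ~x1 | ~x1 | x2
    = ~x1 | x2
E2: ~x1 | x2 & x2
    = ~x1 | x2
Both reduce to ~x1 | x2, so they are equivalent.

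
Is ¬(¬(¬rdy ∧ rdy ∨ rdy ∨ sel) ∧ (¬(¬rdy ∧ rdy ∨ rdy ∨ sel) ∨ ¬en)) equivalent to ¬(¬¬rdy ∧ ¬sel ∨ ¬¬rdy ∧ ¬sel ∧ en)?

E1: ¬(¬(¬rdy ∧ rdy ∨ rdy ∨ sel) ∧ (¬(¬rdy ∧ rdy ∨ rdy ∨ sel) ∨ ¬en))
    = ¬¬(¬rdy ∧ rdy ∨ rdy ∨ sel)   — absorption
    = ¬¬(rdy ∨ sel)   — complement / identity
    = rdy ∨ sel   — double negation
E2: ¬(¬¬rdy ∧ ¬sel ∨ ¬¬rdy ∧ ¬sel ∧ en)
    = ¬(¬¬rdy ∧ ¬sel)   — absorption
    = ¬rdy ∨ sel   — De Morgan
These differ: at en=0, rdy=0, sel=0, E1 = 0 but E2 = 1.

No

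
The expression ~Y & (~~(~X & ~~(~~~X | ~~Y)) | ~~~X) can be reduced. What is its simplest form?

~Y & ~X

~Y & (~~(~X & ~~(~~~X | ~~Y)) | ~~~X)
= ~Y & (~~(~X & ~(~~X & ~Y)) | ~~~X)   [De Morgan]
= ~Y & (~~(~X & (~X | Y)) | ~~~X)   [De Morgan]
= ~Y & (~~~X | ~~~X)   [absorption]
= ~Y & ~~~X   [idempotence]
= ~Y & ~X   [double negation]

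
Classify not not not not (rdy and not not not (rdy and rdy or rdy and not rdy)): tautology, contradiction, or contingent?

not not not not (rdy and not not not (rdy and rdy or rdy and not rdy))
= not not (rdy and not not not (rdy and rdy or rdy and not rdy))   — double negation
= not not (rdy and not (rdy and rdy or rdy and not rdy))   — double negation
= rdy and not (rdy and rdy or rdy and not rdy)   — double negation
= rdy and not rdy   — distribution
= False   — complement

contradiction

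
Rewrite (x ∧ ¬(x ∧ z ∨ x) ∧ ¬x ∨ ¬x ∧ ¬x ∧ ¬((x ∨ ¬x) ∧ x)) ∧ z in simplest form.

¬x ∧ z

(x ∧ ¬(x ∧ z ∨ x) ∧ ¬x ∨ ¬x ∧ ¬x ∧ ¬((x ∨ ¬x) ∧ x)) ∧ z
= (x ∧ ¬(x ∧ z ∨ x) ∧ ¬x ∨ ¬x ∧ ¬x ∧ ¬x) ∧ z   — complement / identity
= (x ∧ ¬x ∧ ¬x ∨ ¬x ∧ ¬x ∧ ¬x) ∧ z   — absorption
= ¬x ∧ ¬x ∧ z   — distribution
= ¬x ∧ z   — idempotence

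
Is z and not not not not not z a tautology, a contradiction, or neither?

z and not not not not not z
= z and not not not z   — double negation
= z and not z   — double negation
= False   — complement

contradiction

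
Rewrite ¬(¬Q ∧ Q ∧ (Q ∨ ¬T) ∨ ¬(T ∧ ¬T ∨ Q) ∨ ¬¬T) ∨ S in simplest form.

Q ∧ ¬T ∨ S

¬(¬Q ∧ Q ∧ (Q ∨ ¬T) ∨ ¬(T ∧ ¬T ∨ Q) ∨ ¬¬T) ∨ S
= ¬(¬Q ∧ Q ∧ (Q ∨ ¬T) ∨ ¬Q ∨ ¬¬T) ∨ S   (complement / identity)
= ¬(¬Q ∧ Q ∨ ¬Q ∨ ¬¬T) ∨ S   (absorption)
= ¬(¬Q ∨ ¬¬T) ∨ S   (complement / identity)
= Q ∧ ¬T ∨ S   (De Morgan)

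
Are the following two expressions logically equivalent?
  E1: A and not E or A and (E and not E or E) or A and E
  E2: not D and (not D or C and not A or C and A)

E1: A and not E or A and (E and not E or E) or A and E
    = A and not E or A and E or A and E
    = A and not E or A and E
    = A
E2: not D and (not D or C and not A or C and A)
    = not D and (not D or C)
    = not D
These differ: at A=0, C=1, D=0, E=0, E1 = 0 but E2 = 1.

No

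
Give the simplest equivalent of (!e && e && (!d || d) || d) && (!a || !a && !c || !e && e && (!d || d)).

d && !a

(!e && e && (!d || d) || d) && (!a || !a && !c || !e && e && (!d || d))
= !e && e && (!d || d) || d && (!a || !a && !c)
= !e && e && (!d || d) || d && !a
= !e && e || d && !a
= d && !a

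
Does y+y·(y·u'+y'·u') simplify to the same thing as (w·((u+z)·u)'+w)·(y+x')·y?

No

E1: y+y·(y·u'+y'·u')
    = y+y·u'   — distribution
    = y   — absorption
E2: (w·((u+z)·u)'+w)·(y+x')·y
    = (w·u'+w)·(y+x')·y   — absorption
    = w·(y+x')·y   — absorption
    = w·y   — absorption
These differ: at u=0, w=0, x=1, y=1, z=1, E1 = 1 but E2 = 0.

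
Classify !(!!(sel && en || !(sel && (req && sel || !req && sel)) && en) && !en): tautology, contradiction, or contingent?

tautology

!(!!(sel && en || !(sel && (req && sel || !req && sel)) && en) && !en)
= !(!!(sel && en || !(sel && sel) && en) && !en)   [distribution]
= !(sel && en || !(sel && sel) && en) || en   [De Morgan]
= !(sel && en || !sel && en) || en   [idempotence]
= !en || en   [distribution]
= true   [complement]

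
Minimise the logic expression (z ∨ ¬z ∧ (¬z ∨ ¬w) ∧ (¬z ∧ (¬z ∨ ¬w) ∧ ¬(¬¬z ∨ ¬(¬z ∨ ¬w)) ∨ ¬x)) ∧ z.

z

(z ∨ ¬z ∧ (¬z ∨ ¬w) ∧ (¬z ∧ (¬z ∨ ¬w) ∧ ¬(¬¬z ∨ ¬(¬z ∨ ¬w)) ∨ ¬x)) ∧ z
= (z ∨ ¬z ∧ (¬z ∨ ¬w) ∧ (¬z ∧ (¬z ∨ ¬w) ∧ ¬z ∧ (¬z ∨ ¬w) ∨ ¬x)) ∧ z   [De Morgan]
= (z ∨ ¬z ∧ (¬z ∨ ¬w) ∧ (¬z ∧ (¬z ∨ ¬w) ∨ ¬x)) ∧ z   [idempotence]
= (z ∨ ¬z ∧ (¬z ∨ ¬w)) ∧ z   [absorption]
= (z ∨ ¬z) ∧ z   [absorption]
= z   [complement / identity]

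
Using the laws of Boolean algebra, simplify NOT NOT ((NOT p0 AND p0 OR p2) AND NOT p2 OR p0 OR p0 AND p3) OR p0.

NOT NOT ((NOT p0 AND p0 OR p2) AND NOT p2 OR p0 OR p0 AND p3) OR p0
= NOT NOT (p2 AND NOT p2 OR p0 OR p0 AND p3) OR p0   (complement / identity)
= NOT NOT (p0 OR p0 AND p3) OR p0   (complement / identity)
= p0 OR p0 AND p3 OR p0   (double negation)
= p0 OR p0   (absorption)
= p0   (idempotence)

p0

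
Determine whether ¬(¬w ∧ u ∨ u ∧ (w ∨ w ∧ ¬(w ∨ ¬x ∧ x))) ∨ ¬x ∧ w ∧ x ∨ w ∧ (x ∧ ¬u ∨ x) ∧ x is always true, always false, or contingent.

contingent

¬(¬w ∧ u ∨ u ∧ (w ∨ w ∧ ¬(w ∨ ¬x ∧ x))) ∨ ¬x ∧ w ∧ x ∨ w ∧ (x ∧ ¬u ∨ x) ∧ x
= ¬(¬w ∧ u ∨ u ∧ (w ∨ w ∧ ¬w)) ∨ ¬x ∧ w ∧ x ∨ w ∧ (x ∧ ¬u ∨ x) ∧ x   (complement / identity)
= ¬(¬w ∧ u ∨ u ∧ w) ∨ ¬x ∧ w ∧ x ∨ w ∧ (x ∧ ¬u ∨ x) ∧ x   (complement / identity)
= ¬u ∨ ¬x ∧ w ∧ x ∨ w ∧ (x ∧ ¬u ∨ x) ∧ x   (distribution)
= ¬u ∨ ¬x ∧ w ∧ x ∨ w ∧ x ∧ x   (absorption)
= ¬u ∨ w ∧ x   (distribution)
This depends on u, w, x, so it is not a constant.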